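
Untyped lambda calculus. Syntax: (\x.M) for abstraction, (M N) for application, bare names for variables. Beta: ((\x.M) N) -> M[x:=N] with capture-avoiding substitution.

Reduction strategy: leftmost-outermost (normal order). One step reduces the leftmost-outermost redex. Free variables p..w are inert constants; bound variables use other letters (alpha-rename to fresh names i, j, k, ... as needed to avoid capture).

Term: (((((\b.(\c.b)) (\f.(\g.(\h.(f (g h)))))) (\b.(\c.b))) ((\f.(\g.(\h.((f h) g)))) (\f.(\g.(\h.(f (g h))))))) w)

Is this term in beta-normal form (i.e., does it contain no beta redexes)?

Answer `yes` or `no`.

Answer: no

Derivation:
Term: (((((\b.(\c.b)) (\f.(\g.(\h.(f (g h)))))) (\b.(\c.b))) ((\f.(\g.(\h.((f h) g)))) (\f.(\g.(\h.(f (g h))))))) w)
Found 2 beta redex(es).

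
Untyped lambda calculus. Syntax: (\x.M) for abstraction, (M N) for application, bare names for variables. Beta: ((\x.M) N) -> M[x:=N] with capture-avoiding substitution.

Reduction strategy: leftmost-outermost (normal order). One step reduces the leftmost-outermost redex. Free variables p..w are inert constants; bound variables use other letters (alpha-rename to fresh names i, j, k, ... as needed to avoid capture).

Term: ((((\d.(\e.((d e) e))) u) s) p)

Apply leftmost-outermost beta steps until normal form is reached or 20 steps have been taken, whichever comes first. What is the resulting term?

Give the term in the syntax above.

Answer: (((u s) s) p)

Derivation:
Step 0: ((((\d.(\e.((d e) e))) u) s) p)
Step 1: (((\e.((u e) e)) s) p)
Step 2: (((u s) s) p)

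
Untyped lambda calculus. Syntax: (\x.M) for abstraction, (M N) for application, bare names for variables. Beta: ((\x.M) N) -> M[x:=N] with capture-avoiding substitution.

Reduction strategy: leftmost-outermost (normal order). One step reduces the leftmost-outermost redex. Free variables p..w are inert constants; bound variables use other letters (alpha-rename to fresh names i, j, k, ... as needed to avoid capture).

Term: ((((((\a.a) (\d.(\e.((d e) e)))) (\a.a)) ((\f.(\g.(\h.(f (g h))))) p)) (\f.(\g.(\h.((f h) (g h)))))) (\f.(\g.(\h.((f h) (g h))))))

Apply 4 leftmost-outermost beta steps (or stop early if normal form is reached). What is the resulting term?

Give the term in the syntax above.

Step 0: ((((((\a.a) (\d.(\e.((d e) e)))) (\a.a)) ((\f.(\g.(\h.(f (g h))))) p)) (\f.(\g.(\h.((f h) (g h)))))) (\f.(\g.(\h.((f h) (g h))))))
Step 1: (((((\d.(\e.((d e) e))) (\a.a)) ((\f.(\g.(\h.(f (g h))))) p)) (\f.(\g.(\h.((f h) (g h)))))) (\f.(\g.(\h.((f h) (g h))))))
Step 2: ((((\e.(((\a.a) e) e)) ((\f.(\g.(\h.(f (g h))))) p)) (\f.(\g.(\h.((f h) (g h)))))) (\f.(\g.(\h.((f h) (g h))))))
Step 3: (((((\a.a) ((\f.(\g.(\h.(f (g h))))) p)) ((\f.(\g.(\h.(f (g h))))) p)) (\f.(\g.(\h.((f h) (g h)))))) (\f.(\g.(\h.((f h) (g h))))))
Step 4: (((((\f.(\g.(\h.(f (g h))))) p) ((\f.(\g.(\h.(f (g h))))) p)) (\f.(\g.(\h.((f h) (g h)))))) (\f.(\g.(\h.((f h) (g h))))))

Answer: (((((\f.(\g.(\h.(f (g h))))) p) ((\f.(\g.(\h.(f (g h))))) p)) (\f.(\g.(\h.((f h) (g h)))))) (\f.(\g.(\h.((f h) (g h))))))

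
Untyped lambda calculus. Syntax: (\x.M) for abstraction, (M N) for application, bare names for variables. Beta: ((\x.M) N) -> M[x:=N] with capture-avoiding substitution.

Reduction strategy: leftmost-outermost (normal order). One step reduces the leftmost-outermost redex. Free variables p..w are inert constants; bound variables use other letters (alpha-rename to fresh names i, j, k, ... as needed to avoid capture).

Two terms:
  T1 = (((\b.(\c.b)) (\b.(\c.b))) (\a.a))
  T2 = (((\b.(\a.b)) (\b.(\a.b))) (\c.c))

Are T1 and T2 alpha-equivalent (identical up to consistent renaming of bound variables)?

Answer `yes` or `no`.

Term 1: (((\b.(\c.b)) (\b.(\c.b))) (\a.a))
Term 2: (((\b.(\a.b)) (\b.(\a.b))) (\c.c))
Alpha-equivalence: compare structure up to binder renaming.
Result: True

Answer: yes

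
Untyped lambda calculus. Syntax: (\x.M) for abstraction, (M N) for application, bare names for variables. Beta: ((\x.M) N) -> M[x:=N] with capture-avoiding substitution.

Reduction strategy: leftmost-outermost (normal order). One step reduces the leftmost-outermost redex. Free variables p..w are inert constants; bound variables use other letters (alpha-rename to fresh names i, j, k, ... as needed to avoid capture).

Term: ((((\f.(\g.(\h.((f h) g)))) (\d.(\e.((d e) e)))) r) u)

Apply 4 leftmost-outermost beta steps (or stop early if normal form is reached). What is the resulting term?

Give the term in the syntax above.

Step 0: ((((\f.(\g.(\h.((f h) g)))) (\d.(\e.((d e) e)))) r) u)
Step 1: (((\g.(\h.(((\d.(\e.((d e) e))) h) g))) r) u)
Step 2: ((\h.(((\d.(\e.((d e) e))) h) r)) u)
Step 3: (((\d.(\e.((d e) e))) u) r)
Step 4: ((\e.((u e) e)) r)

Answer: ((\e.((u e) e)) r)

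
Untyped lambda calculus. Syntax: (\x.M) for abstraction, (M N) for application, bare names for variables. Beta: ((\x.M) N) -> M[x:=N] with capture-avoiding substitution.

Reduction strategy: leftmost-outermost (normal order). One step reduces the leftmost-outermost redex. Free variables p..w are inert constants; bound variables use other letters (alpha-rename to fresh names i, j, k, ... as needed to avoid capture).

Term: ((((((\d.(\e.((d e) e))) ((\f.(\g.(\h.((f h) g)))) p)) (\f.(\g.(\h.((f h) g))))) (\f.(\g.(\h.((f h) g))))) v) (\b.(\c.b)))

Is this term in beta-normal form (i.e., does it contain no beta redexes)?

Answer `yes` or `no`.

Answer: no

Derivation:
Term: ((((((\d.(\e.((d e) e))) ((\f.(\g.(\h.((f h) g)))) p)) (\f.(\g.(\h.((f h) g))))) (\f.(\g.(\h.((f h) g))))) v) (\b.(\c.b)))
Found 2 beta redex(es).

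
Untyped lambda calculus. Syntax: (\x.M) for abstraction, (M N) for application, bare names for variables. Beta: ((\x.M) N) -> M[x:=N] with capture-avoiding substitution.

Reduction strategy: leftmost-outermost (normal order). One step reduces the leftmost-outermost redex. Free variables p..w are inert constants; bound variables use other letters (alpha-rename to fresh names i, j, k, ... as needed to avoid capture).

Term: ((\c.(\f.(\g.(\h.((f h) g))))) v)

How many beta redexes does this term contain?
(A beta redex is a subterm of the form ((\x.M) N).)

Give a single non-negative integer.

Answer: 1

Derivation:
Term: ((\c.(\f.(\g.(\h.((f h) g))))) v)
  Redex: ((\c.(\f.(\g.(\h.((f h) g))))) v)
Total redexes: 1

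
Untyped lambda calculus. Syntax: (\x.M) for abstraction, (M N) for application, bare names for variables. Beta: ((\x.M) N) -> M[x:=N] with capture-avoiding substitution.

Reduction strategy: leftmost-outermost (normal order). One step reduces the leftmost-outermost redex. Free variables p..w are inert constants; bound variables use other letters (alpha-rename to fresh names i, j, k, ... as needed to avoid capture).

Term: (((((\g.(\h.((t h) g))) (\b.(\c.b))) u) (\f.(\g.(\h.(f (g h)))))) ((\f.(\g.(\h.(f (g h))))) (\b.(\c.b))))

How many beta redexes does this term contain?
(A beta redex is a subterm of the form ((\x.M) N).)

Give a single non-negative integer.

Term: (((((\g.(\h.((t h) g))) (\b.(\c.b))) u) (\f.(\g.(\h.(f (g h)))))) ((\f.(\g.(\h.(f (g h))))) (\b.(\c.b))))
  Redex: ((\g.(\h.((t h) g))) (\b.(\c.b)))
  Redex: ((\f.(\g.(\h.(f (g h))))) (\b.(\c.b)))
Total redexes: 2

Answer: 2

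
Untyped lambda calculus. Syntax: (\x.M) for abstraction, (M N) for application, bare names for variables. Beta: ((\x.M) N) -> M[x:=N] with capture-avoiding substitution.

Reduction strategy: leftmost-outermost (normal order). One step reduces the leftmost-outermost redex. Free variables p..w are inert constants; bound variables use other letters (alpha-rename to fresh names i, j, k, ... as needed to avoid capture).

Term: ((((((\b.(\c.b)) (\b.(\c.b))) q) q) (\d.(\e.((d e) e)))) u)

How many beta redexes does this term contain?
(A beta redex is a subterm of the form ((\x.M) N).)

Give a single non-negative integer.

Answer: 1

Derivation:
Term: ((((((\b.(\c.b)) (\b.(\c.b))) q) q) (\d.(\e.((d e) e)))) u)
  Redex: ((\b.(\c.b)) (\b.(\c.b)))
Total redexes: 1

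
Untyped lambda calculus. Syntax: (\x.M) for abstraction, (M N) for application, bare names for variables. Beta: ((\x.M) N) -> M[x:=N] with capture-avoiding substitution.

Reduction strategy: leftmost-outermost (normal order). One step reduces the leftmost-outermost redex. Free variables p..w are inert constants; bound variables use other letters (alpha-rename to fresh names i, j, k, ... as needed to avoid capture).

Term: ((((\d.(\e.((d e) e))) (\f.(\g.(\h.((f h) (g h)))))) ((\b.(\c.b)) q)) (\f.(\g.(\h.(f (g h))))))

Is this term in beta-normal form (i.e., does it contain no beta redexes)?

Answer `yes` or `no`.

Answer: no

Derivation:
Term: ((((\d.(\e.((d e) e))) (\f.(\g.(\h.((f h) (g h)))))) ((\b.(\c.b)) q)) (\f.(\g.(\h.(f (g h))))))
Found 2 beta redex(es).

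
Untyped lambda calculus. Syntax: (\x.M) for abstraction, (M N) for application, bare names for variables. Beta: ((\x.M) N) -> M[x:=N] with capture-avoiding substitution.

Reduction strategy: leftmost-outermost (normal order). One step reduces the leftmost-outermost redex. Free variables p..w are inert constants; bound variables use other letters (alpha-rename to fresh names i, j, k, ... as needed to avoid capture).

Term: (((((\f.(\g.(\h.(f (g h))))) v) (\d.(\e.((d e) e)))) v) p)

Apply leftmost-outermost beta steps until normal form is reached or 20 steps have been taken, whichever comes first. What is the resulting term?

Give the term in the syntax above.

Step 0: (((((\f.(\g.(\h.(f (g h))))) v) (\d.(\e.((d e) e)))) v) p)
Step 1: ((((\g.(\h.(v (g h)))) (\d.(\e.((d e) e)))) v) p)
Step 2: (((\h.(v ((\d.(\e.((d e) e))) h))) v) p)
Step 3: ((v ((\d.(\e.((d e) e))) v)) p)
Step 4: ((v (\e.((v e) e))) p)

Answer: ((v (\e.((v e) e))) p)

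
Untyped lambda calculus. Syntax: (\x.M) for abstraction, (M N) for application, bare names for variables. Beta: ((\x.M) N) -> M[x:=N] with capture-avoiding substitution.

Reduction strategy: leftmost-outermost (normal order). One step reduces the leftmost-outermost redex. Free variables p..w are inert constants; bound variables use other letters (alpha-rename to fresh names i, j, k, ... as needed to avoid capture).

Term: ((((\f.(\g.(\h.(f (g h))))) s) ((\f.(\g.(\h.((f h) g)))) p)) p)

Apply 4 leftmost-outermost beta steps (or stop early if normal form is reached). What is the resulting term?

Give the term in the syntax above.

Step 0: ((((\f.(\g.(\h.(f (g h))))) s) ((\f.(\g.(\h.((f h) g)))) p)) p)
Step 1: (((\g.(\h.(s (g h)))) ((\f.(\g.(\h.((f h) g)))) p)) p)
Step 2: ((\h.(s (((\f.(\g.(\h.((f h) g)))) p) h))) p)
Step 3: (s (((\f.(\g.(\h.((f h) g)))) p) p))
Step 4: (s ((\g.(\h.((p h) g))) p))

Answer: (s ((\g.(\h.((p h) g))) p))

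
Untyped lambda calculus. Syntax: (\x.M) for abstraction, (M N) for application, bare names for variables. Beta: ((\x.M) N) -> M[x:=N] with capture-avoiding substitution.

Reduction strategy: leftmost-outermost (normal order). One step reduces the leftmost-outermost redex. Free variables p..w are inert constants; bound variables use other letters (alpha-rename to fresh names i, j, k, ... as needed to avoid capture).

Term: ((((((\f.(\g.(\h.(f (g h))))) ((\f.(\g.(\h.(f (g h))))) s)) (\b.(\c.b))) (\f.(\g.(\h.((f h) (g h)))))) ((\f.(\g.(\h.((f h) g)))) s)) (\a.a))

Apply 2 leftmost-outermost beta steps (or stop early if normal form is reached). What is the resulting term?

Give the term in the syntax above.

Answer: ((((\h.(((\f.(\g.(\h.(f (g h))))) s) ((\b.(\c.b)) h))) (\f.(\g.(\h.((f h) (g h)))))) ((\f.(\g.(\h.((f h) g)))) s)) (\a.a))

Derivation:
Step 0: ((((((\f.(\g.(\h.(f (g h))))) ((\f.(\g.(\h.(f (g h))))) s)) (\b.(\c.b))) (\f.(\g.(\h.((f h) (g h)))))) ((\f.(\g.(\h.((f h) g)))) s)) (\a.a))
Step 1: (((((\g.(\h.(((\f.(\g.(\h.(f (g h))))) s) (g h)))) (\b.(\c.b))) (\f.(\g.(\h.((f h) (g h)))))) ((\f.(\g.(\h.((f h) g)))) s)) (\a.a))
Step 2: ((((\h.(((\f.(\g.(\h.(f (g h))))) s) ((\b.(\c.b)) h))) (\f.(\g.(\h.((f h) (g h)))))) ((\f.(\g.(\h.((f h) g)))) s)) (\a.a))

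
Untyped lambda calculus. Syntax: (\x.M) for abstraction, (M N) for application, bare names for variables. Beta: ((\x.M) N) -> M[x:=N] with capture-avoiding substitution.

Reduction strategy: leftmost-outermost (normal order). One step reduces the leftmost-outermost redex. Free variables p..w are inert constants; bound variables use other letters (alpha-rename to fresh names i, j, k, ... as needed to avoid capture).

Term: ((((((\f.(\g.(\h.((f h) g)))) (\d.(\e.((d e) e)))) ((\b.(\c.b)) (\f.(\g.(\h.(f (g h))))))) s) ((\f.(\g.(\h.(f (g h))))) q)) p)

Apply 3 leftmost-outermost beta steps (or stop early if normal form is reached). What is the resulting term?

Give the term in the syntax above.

Step 0: ((((((\f.(\g.(\h.((f h) g)))) (\d.(\e.((d e) e)))) ((\b.(\c.b)) (\f.(\g.(\h.(f (g h))))))) s) ((\f.(\g.(\h.(f (g h))))) q)) p)
Step 1: (((((\g.(\h.(((\d.(\e.((d e) e))) h) g))) ((\b.(\c.b)) (\f.(\g.(\h.(f (g h))))))) s) ((\f.(\g.(\h.(f (g h))))) q)) p)
Step 2: ((((\h.(((\d.(\e.((d e) e))) h) ((\b.(\c.b)) (\f.(\g.(\h.(f (g h)))))))) s) ((\f.(\g.(\h.(f (g h))))) q)) p)
Step 3: (((((\d.(\e.((d e) e))) s) ((\b.(\c.b)) (\f.(\g.(\h.(f (g h))))))) ((\f.(\g.(\h.(f (g h))))) q)) p)

Answer: (((((\d.(\e.((d e) e))) s) ((\b.(\c.b)) (\f.(\g.(\h.(f (g h))))))) ((\f.(\g.(\h.(f (g h))))) q)) p)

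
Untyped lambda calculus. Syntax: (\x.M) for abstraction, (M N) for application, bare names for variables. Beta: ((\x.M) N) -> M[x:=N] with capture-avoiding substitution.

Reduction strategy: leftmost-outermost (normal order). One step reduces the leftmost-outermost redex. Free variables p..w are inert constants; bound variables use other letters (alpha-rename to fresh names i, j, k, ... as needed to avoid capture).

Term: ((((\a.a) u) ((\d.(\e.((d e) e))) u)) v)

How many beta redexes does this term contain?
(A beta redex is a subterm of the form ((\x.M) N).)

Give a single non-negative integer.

Answer: 2

Derivation:
Term: ((((\a.a) u) ((\d.(\e.((d e) e))) u)) v)
  Redex: ((\a.a) u)
  Redex: ((\d.(\e.((d e) e))) u)
Total redexes: 2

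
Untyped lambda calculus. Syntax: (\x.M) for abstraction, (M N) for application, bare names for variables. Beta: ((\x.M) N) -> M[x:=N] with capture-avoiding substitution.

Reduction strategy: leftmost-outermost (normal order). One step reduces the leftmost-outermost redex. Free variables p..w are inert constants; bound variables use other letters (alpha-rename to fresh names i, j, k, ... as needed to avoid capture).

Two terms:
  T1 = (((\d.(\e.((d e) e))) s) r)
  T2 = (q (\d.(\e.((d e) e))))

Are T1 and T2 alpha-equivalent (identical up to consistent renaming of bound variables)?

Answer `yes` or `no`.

Answer: no

Derivation:
Term 1: (((\d.(\e.((d e) e))) s) r)
Term 2: (q (\d.(\e.((d e) e))))
Alpha-equivalence: compare structure up to binder renaming.
Result: False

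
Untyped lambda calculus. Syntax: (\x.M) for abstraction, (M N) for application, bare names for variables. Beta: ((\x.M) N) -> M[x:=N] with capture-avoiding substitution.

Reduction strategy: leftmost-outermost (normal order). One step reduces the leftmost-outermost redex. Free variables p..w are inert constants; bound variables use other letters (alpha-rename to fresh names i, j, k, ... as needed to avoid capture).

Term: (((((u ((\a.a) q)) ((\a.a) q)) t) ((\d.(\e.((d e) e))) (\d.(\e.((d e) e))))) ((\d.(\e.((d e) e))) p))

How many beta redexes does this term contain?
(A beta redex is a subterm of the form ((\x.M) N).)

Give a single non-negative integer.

Answer: 4

Derivation:
Term: (((((u ((\a.a) q)) ((\a.a) q)) t) ((\d.(\e.((d e) e))) (\d.(\e.((d e) e))))) ((\d.(\e.((d e) e))) p))
  Redex: ((\a.a) q)
  Redex: ((\a.a) q)
  Redex: ((\d.(\e.((d e) e))) (\d.(\e.((d e) e))))
  Redex: ((\d.(\e.((d e) e))) p)
Total redexes: 4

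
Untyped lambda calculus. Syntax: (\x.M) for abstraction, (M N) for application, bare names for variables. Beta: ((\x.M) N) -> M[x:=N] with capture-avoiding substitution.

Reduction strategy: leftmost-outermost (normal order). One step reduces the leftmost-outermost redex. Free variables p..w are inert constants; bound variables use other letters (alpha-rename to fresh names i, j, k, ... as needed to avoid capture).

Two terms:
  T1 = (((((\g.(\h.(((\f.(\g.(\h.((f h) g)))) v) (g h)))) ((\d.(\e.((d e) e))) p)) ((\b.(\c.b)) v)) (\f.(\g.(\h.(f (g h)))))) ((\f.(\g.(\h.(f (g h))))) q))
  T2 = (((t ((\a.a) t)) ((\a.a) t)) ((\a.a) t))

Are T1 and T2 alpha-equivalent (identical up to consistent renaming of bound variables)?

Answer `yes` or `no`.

Term 1: (((((\g.(\h.(((\f.(\g.(\h.((f h) g)))) v) (g h)))) ((\d.(\e.((d e) e))) p)) ((\b.(\c.b)) v)) (\f.(\g.(\h.(f (g h)))))) ((\f.(\g.(\h.(f (g h))))) q))
Term 2: (((t ((\a.a) t)) ((\a.a) t)) ((\a.a) t))
Alpha-equivalence: compare structure up to binder renaming.
Result: False

Answer: no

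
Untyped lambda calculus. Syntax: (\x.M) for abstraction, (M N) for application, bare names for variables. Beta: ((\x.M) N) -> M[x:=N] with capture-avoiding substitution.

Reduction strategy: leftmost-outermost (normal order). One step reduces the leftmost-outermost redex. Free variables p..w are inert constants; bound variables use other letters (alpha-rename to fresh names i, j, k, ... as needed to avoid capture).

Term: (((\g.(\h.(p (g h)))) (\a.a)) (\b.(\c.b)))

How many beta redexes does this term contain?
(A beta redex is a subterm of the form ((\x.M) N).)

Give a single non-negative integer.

Term: (((\g.(\h.(p (g h)))) (\a.a)) (\b.(\c.b)))
  Redex: ((\g.(\h.(p (g h)))) (\a.a))
Total redexes: 1

Answer: 1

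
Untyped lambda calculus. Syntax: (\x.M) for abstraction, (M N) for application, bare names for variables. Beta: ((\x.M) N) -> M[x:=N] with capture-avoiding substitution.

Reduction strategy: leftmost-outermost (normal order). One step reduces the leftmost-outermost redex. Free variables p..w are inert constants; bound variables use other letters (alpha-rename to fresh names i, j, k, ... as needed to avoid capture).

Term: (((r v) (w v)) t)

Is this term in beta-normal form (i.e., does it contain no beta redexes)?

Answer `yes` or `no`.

Answer: yes

Derivation:
Term: (((r v) (w v)) t)
No beta redexes found.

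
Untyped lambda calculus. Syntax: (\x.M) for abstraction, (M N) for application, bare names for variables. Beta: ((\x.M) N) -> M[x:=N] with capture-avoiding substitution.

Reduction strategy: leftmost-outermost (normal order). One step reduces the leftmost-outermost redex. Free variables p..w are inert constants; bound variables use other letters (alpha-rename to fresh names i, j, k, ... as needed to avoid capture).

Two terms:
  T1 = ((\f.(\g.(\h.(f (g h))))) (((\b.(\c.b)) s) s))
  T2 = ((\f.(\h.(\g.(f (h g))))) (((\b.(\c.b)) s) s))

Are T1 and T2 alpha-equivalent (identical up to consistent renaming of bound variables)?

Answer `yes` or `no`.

Answer: yes

Derivation:
Term 1: ((\f.(\g.(\h.(f (g h))))) (((\b.(\c.b)) s) s))
Term 2: ((\f.(\h.(\g.(f (h g))))) (((\b.(\c.b)) s) s))
Alpha-equivalence: compare structure up to binder renaming.
Result: True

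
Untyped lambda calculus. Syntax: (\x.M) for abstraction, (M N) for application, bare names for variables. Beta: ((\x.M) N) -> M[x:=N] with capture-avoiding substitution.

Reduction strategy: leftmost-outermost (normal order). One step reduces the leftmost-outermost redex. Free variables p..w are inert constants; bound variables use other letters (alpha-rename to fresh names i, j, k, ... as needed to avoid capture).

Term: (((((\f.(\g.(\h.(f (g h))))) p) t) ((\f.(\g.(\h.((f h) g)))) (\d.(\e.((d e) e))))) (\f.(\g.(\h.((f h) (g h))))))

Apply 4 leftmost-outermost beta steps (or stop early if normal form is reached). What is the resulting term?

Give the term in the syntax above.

Step 0: (((((\f.(\g.(\h.(f (g h))))) p) t) ((\f.(\g.(\h.((f h) g)))) (\d.(\e.((d e) e))))) (\f.(\g.(\h.((f h) (g h))))))
Step 1: ((((\g.(\h.(p (g h)))) t) ((\f.(\g.(\h.((f h) g)))) (\d.(\e.((d e) e))))) (\f.(\g.(\h.((f h) (g h))))))
Step 2: (((\h.(p (t h))) ((\f.(\g.(\h.((f h) g)))) (\d.(\e.((d e) e))))) (\f.(\g.(\h.((f h) (g h))))))
Step 3: ((p (t ((\f.(\g.(\h.((f h) g)))) (\d.(\e.((d e) e)))))) (\f.(\g.(\h.((f h) (g h))))))
Step 4: ((p (t (\g.(\h.(((\d.(\e.((d e) e))) h) g))))) (\f.(\g.(\h.((f h) (g h))))))

Answer: ((p (t (\g.(\h.(((\d.(\e.((d e) e))) h) g))))) (\f.(\g.(\h.((f h) (g h))))))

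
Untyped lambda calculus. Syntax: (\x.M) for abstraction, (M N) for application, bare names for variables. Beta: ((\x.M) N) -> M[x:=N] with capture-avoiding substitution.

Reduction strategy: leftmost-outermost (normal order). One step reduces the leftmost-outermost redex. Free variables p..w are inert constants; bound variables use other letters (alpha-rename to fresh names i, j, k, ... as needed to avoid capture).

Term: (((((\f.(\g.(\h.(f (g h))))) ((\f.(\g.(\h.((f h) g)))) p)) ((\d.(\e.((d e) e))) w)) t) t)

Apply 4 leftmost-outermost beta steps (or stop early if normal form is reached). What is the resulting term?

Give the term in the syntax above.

Answer: (((\g.(\h.((p h) g))) (((\d.(\e.((d e) e))) w) t)) t)

Derivation:
Step 0: (((((\f.(\g.(\h.(f (g h))))) ((\f.(\g.(\h.((f h) g)))) p)) ((\d.(\e.((d e) e))) w)) t) t)
Step 1: ((((\g.(\h.(((\f.(\g.(\h.((f h) g)))) p) (g h)))) ((\d.(\e.((d e) e))) w)) t) t)
Step 2: (((\h.(((\f.(\g.(\h.((f h) g)))) p) (((\d.(\e.((d e) e))) w) h))) t) t)
Step 3: ((((\f.(\g.(\h.((f h) g)))) p) (((\d.(\e.((d e) e))) w) t)) t)
Step 4: (((\g.(\h.((p h) g))) (((\d.(\e.((d e) e))) w) t)) t)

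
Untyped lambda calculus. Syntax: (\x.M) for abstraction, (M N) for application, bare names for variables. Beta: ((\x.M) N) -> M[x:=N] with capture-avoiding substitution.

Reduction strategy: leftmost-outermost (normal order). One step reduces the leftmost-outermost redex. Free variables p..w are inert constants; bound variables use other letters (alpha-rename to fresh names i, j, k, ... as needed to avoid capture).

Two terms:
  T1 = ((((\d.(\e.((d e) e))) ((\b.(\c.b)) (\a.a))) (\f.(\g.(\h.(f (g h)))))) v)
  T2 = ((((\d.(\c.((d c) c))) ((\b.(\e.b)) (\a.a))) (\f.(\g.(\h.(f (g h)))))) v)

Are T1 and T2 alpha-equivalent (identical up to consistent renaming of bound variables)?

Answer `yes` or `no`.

Term 1: ((((\d.(\e.((d e) e))) ((\b.(\c.b)) (\a.a))) (\f.(\g.(\h.(f (g h)))))) v)
Term 2: ((((\d.(\c.((d c) c))) ((\b.(\e.b)) (\a.a))) (\f.(\g.(\h.(f (g h)))))) v)
Alpha-equivalence: compare structure up to binder renaming.
Result: True

Answer: yes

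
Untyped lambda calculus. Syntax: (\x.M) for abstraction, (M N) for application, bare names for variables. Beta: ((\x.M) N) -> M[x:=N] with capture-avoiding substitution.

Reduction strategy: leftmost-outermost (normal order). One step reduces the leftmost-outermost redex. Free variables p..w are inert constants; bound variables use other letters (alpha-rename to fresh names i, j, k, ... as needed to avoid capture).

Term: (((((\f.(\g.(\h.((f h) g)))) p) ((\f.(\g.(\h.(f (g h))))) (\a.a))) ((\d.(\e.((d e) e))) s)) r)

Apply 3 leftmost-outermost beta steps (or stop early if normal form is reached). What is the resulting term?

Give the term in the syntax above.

Answer: (((p ((\d.(\e.((d e) e))) s)) ((\f.(\g.(\h.(f (g h))))) (\a.a))) r)

Derivation:
Step 0: (((((\f.(\g.(\h.((f h) g)))) p) ((\f.(\g.(\h.(f (g h))))) (\a.a))) ((\d.(\e.((d e) e))) s)) r)
Step 1: ((((\g.(\h.((p h) g))) ((\f.(\g.(\h.(f (g h))))) (\a.a))) ((\d.(\e.((d e) e))) s)) r)
Step 2: (((\h.((p h) ((\f.(\g.(\h.(f (g h))))) (\a.a)))) ((\d.(\e.((d e) e))) s)) r)
Step 3: (((p ((\d.(\e.((d e) e))) s)) ((\f.(\g.(\h.(f (g h))))) (\a.a))) r)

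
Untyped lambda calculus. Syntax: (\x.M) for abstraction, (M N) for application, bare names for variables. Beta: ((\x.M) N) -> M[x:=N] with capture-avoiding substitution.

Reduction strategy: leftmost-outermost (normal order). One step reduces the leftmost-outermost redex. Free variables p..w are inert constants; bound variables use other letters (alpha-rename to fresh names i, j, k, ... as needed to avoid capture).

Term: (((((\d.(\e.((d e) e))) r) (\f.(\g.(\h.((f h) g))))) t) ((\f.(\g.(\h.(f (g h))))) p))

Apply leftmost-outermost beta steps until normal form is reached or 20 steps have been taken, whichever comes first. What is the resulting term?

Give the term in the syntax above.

Step 0: (((((\d.(\e.((d e) e))) r) (\f.(\g.(\h.((f h) g))))) t) ((\f.(\g.(\h.(f (g h))))) p))
Step 1: ((((\e.((r e) e)) (\f.(\g.(\h.((f h) g))))) t) ((\f.(\g.(\h.(f (g h))))) p))
Step 2: ((((r (\f.(\g.(\h.((f h) g))))) (\f.(\g.(\h.((f h) g))))) t) ((\f.(\g.(\h.(f (g h))))) p))
Step 3: ((((r (\f.(\g.(\h.((f h) g))))) (\f.(\g.(\h.((f h) g))))) t) (\g.(\h.(p (g h)))))

Answer: ((((r (\f.(\g.(\h.((f h) g))))) (\f.(\g.(\h.((f h) g))))) t) (\g.(\h.(p (g h)))))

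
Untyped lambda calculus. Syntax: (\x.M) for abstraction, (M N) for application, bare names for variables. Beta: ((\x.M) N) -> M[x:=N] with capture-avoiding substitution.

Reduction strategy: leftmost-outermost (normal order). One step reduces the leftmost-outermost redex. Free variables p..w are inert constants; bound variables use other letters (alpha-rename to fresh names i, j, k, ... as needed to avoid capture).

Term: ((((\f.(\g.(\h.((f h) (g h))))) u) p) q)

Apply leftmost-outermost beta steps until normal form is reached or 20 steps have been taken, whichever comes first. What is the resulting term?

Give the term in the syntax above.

Step 0: ((((\f.(\g.(\h.((f h) (g h))))) u) p) q)
Step 1: (((\g.(\h.((u h) (g h)))) p) q)
Step 2: ((\h.((u h) (p h))) q)
Step 3: ((u q) (p q))

Answer: ((u q) (p q))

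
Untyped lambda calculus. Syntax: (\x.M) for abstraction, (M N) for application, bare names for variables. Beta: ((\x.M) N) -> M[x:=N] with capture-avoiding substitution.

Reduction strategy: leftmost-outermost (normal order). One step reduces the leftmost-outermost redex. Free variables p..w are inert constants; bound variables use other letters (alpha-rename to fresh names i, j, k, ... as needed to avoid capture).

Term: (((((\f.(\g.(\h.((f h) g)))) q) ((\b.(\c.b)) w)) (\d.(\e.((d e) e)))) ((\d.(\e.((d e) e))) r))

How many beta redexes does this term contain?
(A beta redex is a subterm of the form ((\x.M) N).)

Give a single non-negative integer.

Term: (((((\f.(\g.(\h.((f h) g)))) q) ((\b.(\c.b)) w)) (\d.(\e.((d e) e)))) ((\d.(\e.((d e) e))) r))
  Redex: ((\f.(\g.(\h.((f h) g)))) q)
  Redex: ((\b.(\c.b)) w)
  Redex: ((\d.(\e.((d e) e))) r)
Total redexes: 3

Answer: 3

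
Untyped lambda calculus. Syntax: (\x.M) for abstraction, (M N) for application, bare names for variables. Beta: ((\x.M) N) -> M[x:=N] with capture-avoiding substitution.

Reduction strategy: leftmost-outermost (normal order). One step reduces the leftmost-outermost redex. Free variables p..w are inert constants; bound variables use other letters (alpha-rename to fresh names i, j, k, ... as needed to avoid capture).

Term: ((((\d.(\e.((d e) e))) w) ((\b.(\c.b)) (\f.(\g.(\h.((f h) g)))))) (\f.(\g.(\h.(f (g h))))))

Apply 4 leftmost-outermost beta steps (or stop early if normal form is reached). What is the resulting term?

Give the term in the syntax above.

Step 0: ((((\d.(\e.((d e) e))) w) ((\b.(\c.b)) (\f.(\g.(\h.((f h) g)))))) (\f.(\g.(\h.(f (g h))))))
Step 1: (((\e.((w e) e)) ((\b.(\c.b)) (\f.(\g.(\h.((f h) g)))))) (\f.(\g.(\h.(f (g h))))))
Step 2: (((w ((\b.(\c.b)) (\f.(\g.(\h.((f h) g)))))) ((\b.(\c.b)) (\f.(\g.(\h.((f h) g)))))) (\f.(\g.(\h.(f (g h))))))
Step 3: (((w (\c.(\f.(\g.(\h.((f h) g)))))) ((\b.(\c.b)) (\f.(\g.(\h.((f h) g)))))) (\f.(\g.(\h.(f (g h))))))
Step 4: (((w (\c.(\f.(\g.(\h.((f h) g)))))) (\c.(\f.(\g.(\h.((f h) g)))))) (\f.(\g.(\h.(f (g h))))))

Answer: (((w (\c.(\f.(\g.(\h.((f h) g)))))) (\c.(\f.(\g.(\h.((f h) g)))))) (\f.(\g.(\h.(f (g h))))))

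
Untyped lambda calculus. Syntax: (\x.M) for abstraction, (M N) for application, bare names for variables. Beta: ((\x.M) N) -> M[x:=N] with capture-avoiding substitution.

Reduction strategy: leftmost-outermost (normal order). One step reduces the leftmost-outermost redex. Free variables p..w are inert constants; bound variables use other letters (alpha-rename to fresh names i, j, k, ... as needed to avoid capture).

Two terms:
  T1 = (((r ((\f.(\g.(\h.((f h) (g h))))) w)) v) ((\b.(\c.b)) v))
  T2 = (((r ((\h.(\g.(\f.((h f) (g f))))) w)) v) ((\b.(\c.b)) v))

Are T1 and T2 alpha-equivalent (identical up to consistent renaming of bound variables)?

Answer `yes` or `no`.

Answer: yes

Derivation:
Term 1: (((r ((\f.(\g.(\h.((f h) (g h))))) w)) v) ((\b.(\c.b)) v))
Term 2: (((r ((\h.(\g.(\f.((h f) (g f))))) w)) v) ((\b.(\c.b)) v))
Alpha-equivalence: compare structure up to binder renaming.
Result: True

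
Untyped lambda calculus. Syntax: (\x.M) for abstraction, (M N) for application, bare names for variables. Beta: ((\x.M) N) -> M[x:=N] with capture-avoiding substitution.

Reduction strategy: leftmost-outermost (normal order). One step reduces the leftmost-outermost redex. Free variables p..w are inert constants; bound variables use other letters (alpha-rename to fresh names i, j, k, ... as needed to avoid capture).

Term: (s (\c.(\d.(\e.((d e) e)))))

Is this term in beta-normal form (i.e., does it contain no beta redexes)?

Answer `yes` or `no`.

Term: (s (\c.(\d.(\e.((d e) e)))))
No beta redexes found.

Answer: yes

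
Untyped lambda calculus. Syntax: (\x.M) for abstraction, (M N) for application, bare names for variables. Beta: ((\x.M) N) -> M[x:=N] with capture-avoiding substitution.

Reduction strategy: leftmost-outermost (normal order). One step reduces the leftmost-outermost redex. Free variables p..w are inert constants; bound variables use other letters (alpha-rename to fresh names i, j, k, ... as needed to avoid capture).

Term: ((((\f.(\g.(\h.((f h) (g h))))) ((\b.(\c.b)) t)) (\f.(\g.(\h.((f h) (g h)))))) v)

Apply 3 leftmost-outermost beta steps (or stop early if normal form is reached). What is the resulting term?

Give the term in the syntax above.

Answer: ((((\b.(\c.b)) t) v) ((\f.(\g.(\h.((f h) (g h))))) v))

Derivation:
Step 0: ((((\f.(\g.(\h.((f h) (g h))))) ((\b.(\c.b)) t)) (\f.(\g.(\h.((f h) (g h)))))) v)
Step 1: (((\g.(\h.((((\b.(\c.b)) t) h) (g h)))) (\f.(\g.(\h.((f h) (g h)))))) v)
Step 2: ((\h.((((\b.(\c.b)) t) h) ((\f.(\g.(\h.((f h) (g h))))) h))) v)
Step 3: ((((\b.(\c.b)) t) v) ((\f.(\g.(\h.((f h) (g h))))) v))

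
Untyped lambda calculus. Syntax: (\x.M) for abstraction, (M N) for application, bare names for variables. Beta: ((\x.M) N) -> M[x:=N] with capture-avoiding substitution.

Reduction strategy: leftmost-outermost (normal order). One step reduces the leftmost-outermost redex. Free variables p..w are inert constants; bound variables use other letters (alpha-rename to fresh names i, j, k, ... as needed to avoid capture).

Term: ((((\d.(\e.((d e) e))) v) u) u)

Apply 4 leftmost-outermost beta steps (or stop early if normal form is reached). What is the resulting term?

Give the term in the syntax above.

Answer: (((v u) u) u)

Derivation:
Step 0: ((((\d.(\e.((d e) e))) v) u) u)
Step 1: (((\e.((v e) e)) u) u)
Step 2: (((v u) u) u)
Step 3: (normal form reached)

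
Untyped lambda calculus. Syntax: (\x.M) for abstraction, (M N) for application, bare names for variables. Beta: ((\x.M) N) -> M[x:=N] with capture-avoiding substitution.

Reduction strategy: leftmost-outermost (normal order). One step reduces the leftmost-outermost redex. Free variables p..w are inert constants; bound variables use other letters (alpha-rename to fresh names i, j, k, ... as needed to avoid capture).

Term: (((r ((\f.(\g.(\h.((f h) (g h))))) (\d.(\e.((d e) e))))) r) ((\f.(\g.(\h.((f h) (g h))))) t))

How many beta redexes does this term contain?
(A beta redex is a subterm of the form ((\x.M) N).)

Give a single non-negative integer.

Term: (((r ((\f.(\g.(\h.((f h) (g h))))) (\d.(\e.((d e) e))))) r) ((\f.(\g.(\h.((f h) (g h))))) t))
  Redex: ((\f.(\g.(\h.((f h) (g h))))) (\d.(\e.((d e) e))))
  Redex: ((\f.(\g.(\h.((f h) (g h))))) t)
Total redexes: 2

Answer: 2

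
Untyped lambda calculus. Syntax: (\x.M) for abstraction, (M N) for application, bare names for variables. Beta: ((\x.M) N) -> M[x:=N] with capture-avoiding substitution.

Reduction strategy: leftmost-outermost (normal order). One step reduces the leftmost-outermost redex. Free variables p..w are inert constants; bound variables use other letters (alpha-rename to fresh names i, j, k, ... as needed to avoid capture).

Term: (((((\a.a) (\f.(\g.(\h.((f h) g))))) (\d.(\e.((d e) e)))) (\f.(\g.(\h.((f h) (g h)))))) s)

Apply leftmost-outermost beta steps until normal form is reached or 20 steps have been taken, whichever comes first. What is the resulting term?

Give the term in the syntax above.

Step 0: (((((\a.a) (\f.(\g.(\h.((f h) g))))) (\d.(\e.((d e) e)))) (\f.(\g.(\h.((f h) (g h)))))) s)
Step 1: ((((\f.(\g.(\h.((f h) g)))) (\d.(\e.((d e) e)))) (\f.(\g.(\h.((f h) (g h)))))) s)
Step 2: (((\g.(\h.(((\d.(\e.((d e) e))) h) g))) (\f.(\g.(\h.((f h) (g h)))))) s)
Step 3: ((\h.(((\d.(\e.((d e) e))) h) (\f.(\g.(\h.((f h) (g h))))))) s)
Step 4: (((\d.(\e.((d e) e))) s) (\f.(\g.(\h.((f h) (g h))))))
Step 5: ((\e.((s e) e)) (\f.(\g.(\h.((f h) (g h))))))
Step 6: ((s (\f.(\g.(\h.((f h) (g h)))))) (\f.(\g.(\h.((f h) (g h))))))

Answer: ((s (\f.(\g.(\h.((f h) (g h)))))) (\f.(\g.(\h.((f h) (g h))))))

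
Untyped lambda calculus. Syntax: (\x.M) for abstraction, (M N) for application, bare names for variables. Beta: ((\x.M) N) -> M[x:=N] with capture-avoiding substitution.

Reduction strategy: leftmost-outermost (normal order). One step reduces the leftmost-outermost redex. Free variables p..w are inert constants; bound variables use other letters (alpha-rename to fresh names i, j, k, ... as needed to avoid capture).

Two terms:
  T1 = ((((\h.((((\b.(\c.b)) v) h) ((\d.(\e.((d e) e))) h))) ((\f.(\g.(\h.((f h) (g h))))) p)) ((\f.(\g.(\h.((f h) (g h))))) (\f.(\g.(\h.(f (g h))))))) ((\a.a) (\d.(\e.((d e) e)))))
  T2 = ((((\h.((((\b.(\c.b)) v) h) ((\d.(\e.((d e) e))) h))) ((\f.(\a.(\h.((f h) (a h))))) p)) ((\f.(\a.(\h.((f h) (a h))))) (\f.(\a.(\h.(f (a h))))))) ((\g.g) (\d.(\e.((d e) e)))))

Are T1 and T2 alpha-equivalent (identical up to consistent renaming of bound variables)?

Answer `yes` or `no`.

Term 1: ((((\h.((((\b.(\c.b)) v) h) ((\d.(\e.((d e) e))) h))) ((\f.(\g.(\h.((f h) (g h))))) p)) ((\f.(\g.(\h.((f h) (g h))))) (\f.(\g.(\h.(f (g h))))))) ((\a.a) (\d.(\e.((d e) e)))))
Term 2: ((((\h.((((\b.(\c.b)) v) h) ((\d.(\e.((d e) e))) h))) ((\f.(\a.(\h.((f h) (a h))))) p)) ((\f.(\a.(\h.((f h) (a h))))) (\f.(\a.(\h.(f (a h))))))) ((\g.g) (\d.(\e.((d e) e)))))
Alpha-equivalence: compare structure up to binder renaming.
Result: True

Answer: yes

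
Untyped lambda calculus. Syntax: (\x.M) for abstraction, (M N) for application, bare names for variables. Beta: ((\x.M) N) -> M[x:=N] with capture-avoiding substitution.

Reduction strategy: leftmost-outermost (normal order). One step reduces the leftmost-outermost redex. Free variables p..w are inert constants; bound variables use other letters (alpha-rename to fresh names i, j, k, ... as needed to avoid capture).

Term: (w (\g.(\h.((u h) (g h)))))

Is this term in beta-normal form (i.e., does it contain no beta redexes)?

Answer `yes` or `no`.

Term: (w (\g.(\h.((u h) (g h)))))
No beta redexes found.

Answer: yes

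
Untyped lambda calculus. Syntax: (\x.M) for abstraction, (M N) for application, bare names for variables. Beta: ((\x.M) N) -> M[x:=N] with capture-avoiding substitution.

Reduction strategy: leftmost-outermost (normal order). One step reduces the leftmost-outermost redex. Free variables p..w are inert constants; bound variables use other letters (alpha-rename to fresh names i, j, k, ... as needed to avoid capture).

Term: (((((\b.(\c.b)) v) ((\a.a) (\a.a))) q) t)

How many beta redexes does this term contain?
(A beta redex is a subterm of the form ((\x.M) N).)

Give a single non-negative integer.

Term: (((((\b.(\c.b)) v) ((\a.a) (\a.a))) q) t)
  Redex: ((\b.(\c.b)) v)
  Redex: ((\a.a) (\a.a))
Total redexes: 2

Answer: 2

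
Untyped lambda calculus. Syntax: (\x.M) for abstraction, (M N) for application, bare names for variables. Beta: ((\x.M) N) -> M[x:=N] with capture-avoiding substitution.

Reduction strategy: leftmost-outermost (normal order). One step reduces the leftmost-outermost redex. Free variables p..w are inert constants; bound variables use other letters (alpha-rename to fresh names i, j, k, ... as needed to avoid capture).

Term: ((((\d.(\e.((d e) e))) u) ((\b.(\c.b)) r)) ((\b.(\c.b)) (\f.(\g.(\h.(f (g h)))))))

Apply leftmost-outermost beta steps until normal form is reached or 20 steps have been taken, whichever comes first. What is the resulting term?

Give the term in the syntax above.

Step 0: ((((\d.(\e.((d e) e))) u) ((\b.(\c.b)) r)) ((\b.(\c.b)) (\f.(\g.(\h.(f (g h)))))))
Step 1: (((\e.((u e) e)) ((\b.(\c.b)) r)) ((\b.(\c.b)) (\f.(\g.(\h.(f (g h)))))))
Step 2: (((u ((\b.(\c.b)) r)) ((\b.(\c.b)) r)) ((\b.(\c.b)) (\f.(\g.(\h.(f (g h)))))))
Step 3: (((u (\c.r)) ((\b.(\c.b)) r)) ((\b.(\c.b)) (\f.(\g.(\h.(f (g h)))))))
Step 4: (((u (\c.r)) (\c.r)) ((\b.(\c.b)) (\f.(\g.(\h.(f (g h)))))))
Step 5: (((u (\c.r)) (\c.r)) (\c.(\f.(\g.(\h.(f (g h)))))))

Answer: (((u (\c.r)) (\c.r)) (\c.(\f.(\g.(\h.(f (g h)))))))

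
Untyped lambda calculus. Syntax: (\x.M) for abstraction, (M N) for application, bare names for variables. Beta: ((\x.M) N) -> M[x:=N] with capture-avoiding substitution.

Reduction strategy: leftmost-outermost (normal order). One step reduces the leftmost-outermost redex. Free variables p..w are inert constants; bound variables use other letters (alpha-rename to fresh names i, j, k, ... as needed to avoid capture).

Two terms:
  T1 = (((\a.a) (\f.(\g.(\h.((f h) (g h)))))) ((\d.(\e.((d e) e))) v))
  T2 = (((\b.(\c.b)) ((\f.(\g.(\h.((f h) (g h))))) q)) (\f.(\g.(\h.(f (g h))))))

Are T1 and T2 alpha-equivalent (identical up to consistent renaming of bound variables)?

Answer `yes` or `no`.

Term 1: (((\a.a) (\f.(\g.(\h.((f h) (g h)))))) ((\d.(\e.((d e) e))) v))
Term 2: (((\b.(\c.b)) ((\f.(\g.(\h.((f h) (g h))))) q)) (\f.(\g.(\h.(f (g h))))))
Alpha-equivalence: compare structure up to binder renaming.
Result: False

Answer: no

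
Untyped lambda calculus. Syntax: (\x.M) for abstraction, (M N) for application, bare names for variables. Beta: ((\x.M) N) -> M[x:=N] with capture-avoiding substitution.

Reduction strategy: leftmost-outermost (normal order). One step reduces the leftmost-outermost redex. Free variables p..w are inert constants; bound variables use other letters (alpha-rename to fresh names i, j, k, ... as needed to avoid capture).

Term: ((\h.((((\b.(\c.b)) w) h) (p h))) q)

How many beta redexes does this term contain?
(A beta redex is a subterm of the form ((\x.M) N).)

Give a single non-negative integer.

Term: ((\h.((((\b.(\c.b)) w) h) (p h))) q)
  Redex: ((\h.((((\b.(\c.b)) w) h) (p h))) q)
  Redex: ((\b.(\c.b)) w)
Total redexes: 2

Answer: 2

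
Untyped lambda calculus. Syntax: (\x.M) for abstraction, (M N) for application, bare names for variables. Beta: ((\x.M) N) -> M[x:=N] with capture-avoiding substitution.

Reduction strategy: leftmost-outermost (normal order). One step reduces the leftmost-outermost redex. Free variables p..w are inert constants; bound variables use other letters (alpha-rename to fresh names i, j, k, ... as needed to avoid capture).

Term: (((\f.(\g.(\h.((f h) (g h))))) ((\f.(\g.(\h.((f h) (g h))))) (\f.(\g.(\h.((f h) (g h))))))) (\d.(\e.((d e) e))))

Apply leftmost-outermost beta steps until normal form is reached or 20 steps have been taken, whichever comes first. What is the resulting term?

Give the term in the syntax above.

Step 0: (((\f.(\g.(\h.((f h) (g h))))) ((\f.(\g.(\h.((f h) (g h))))) (\f.(\g.(\h.((f h) (g h))))))) (\d.(\e.((d e) e))))
Step 1: ((\g.(\h.((((\f.(\g.(\h.((f h) (g h))))) (\f.(\g.(\h.((f h) (g h)))))) h) (g h)))) (\d.(\e.((d e) e))))
Step 2: (\h.((((\f.(\g.(\h.((f h) (g h))))) (\f.(\g.(\h.((f h) (g h)))))) h) ((\d.(\e.((d e) e))) h)))
Step 3: (\h.(((\g.(\h.(((\f.(\g.(\h.((f h) (g h))))) h) (g h)))) h) ((\d.(\e.((d e) e))) h)))
Step 4: (\h.((\i.(((\f.(\g.(\h.((f h) (g h))))) i) (h i))) ((\d.(\e.((d e) e))) h)))
Step 5: (\h.(((\f.(\g.(\h.((f h) (g h))))) ((\d.(\e.((d e) e))) h)) (h ((\d.(\e.((d e) e))) h))))
Step 6: (\h.((\g.(\i.((((\d.(\e.((d e) e))) h) i) (g i)))) (h ((\d.(\e.((d e) e))) h))))
Step 7: (\h.(\i.((((\d.(\e.((d e) e))) h) i) ((h ((\d.(\e.((d e) e))) h)) i))))
Step 8: (\h.(\i.(((\e.((h e) e)) i) ((h ((\d.(\e.((d e) e))) h)) i))))
Step 9: (\h.(\i.(((h i) i) ((h ((\d.(\e.((d e) e))) h)) i))))
Step 10: (\h.(\i.(((h i) i) ((h (\e.((h e) e))) i))))

Answer: (\h.(\i.(((h i) i) ((h (\e.((h e) e))) i))))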